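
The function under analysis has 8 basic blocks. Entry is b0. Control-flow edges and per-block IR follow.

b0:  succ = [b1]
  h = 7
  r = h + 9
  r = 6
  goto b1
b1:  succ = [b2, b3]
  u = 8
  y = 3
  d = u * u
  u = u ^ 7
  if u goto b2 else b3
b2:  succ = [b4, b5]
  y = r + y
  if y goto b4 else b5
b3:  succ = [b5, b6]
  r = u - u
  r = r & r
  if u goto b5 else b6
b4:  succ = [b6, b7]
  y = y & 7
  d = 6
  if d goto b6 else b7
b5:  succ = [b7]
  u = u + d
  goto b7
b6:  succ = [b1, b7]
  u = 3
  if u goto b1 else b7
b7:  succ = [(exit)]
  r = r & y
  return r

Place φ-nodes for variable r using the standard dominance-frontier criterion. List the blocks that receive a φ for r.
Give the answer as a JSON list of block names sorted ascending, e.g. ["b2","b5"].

Answer: ["b1", "b5", "b6", "b7"]

Working:
idom tree: b1←b0 b2←b1 b3←b1 b4←b2 b5←b1 b6←b1 b7←b1
Dom at joins:
  b1: preds {b0,b6}: {b0} ∩ {b0,b1,b6} = {b0}; idom=b0
  b5: preds {b2,b3}: {b0,b1,b2} ∩ {b0,b1,b3} = {b0,b1}; idom=b1
  b6: preds {b3,b4}: {b0,b1,b3} ∩ {b0,b1,b2,b4} = {b0,b1}; idom=b1
  b7: preds {b4,b5,b6}: {b0,b1,b2,b4} ∩ {b0,b1,b5} ∩ {b0,b1,b6} = {b0,b1}; idom=b1

DF derivation:
  b1←b0: walk · to b0
  b1←b6: walk b6→b1 to b0
  b5←b2: walk b2 to b1
  b5←b3: walk b3 to b1
  b6←b3: walk b3 to b1
  b6←b4: walk b4→b2 to b1
  b7←b4: walk b4→b2 to b1
  b7←b5: walk b5 to b1
  b7←b6: walk b6 to b1
  b0 → ∅
  b1 → {b1}
  b2 → {b5,b6,b7}
  b3 → {b5,b6}
  b4 → {b6,b7}
  b5 → {b7}
  b6 → {b1,b7}
  b7 → ∅

φ for r: defs {b0,b3,b7}
  DF⁺ = {b1,b5,b6,b7}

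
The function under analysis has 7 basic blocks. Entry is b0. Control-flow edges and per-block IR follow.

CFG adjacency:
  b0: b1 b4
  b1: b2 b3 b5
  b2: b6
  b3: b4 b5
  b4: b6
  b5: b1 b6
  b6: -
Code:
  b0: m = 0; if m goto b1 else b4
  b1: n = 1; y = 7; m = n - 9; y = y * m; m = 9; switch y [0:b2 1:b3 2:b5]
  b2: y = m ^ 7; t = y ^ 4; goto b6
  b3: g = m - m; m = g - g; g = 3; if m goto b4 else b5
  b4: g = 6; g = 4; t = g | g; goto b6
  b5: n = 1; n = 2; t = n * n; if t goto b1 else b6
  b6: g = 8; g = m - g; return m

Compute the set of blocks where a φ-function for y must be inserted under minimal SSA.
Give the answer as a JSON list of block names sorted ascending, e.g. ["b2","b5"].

Answer: ["b1", "b4", "b6"]

Working:
idom tree: b1←b0 b2←b1 b3←b1 b4←b0 b5←b1 b6←b0
Dom∩ at merges:
  b1: preds {b0,b5}: {b0} ∩ {b0,b1,b5} = {b0}; idom=b0
  b4: preds {b0,b3}: {b0} ∩ {b0,b1,b3} = {b0}; idom=b0
  b5: preds {b1,b3}: {b0,b1} ∩ {b0,b1,b3} = {b0,b1}; idom=b1
  b6: preds {b2,b4,b5}: {b0,b1,b2} ∩ {b0,b4} ∩ {b0,b1,b5} = {b0}; idom=b0

DF derivation:
  b1←b0: walk · to b0
  b1←b5: walk b5→b1 to b0
  b4←b0: walk · to b0
  b4←b3: walk b3→b1 to b0
  b5←b1: walk · to b1
  b5←b3: walk b3 to b1
  b6←b2: walk b2→b1 to b0
  b6←b4: walk b4 to b0
  b6←b5: walk b5→b1 to b0
  b0: DF=∅
  b1: DF={b1,b4,b6}
  b2: DF={b6}
  b3: DF={b4,b5}
  b4: DF={b6}
  b5: DF={b1,b6}
  b6: DF=∅

φ for y: defs {b1,b2}
  DF⁺ = {b1,b4,b6}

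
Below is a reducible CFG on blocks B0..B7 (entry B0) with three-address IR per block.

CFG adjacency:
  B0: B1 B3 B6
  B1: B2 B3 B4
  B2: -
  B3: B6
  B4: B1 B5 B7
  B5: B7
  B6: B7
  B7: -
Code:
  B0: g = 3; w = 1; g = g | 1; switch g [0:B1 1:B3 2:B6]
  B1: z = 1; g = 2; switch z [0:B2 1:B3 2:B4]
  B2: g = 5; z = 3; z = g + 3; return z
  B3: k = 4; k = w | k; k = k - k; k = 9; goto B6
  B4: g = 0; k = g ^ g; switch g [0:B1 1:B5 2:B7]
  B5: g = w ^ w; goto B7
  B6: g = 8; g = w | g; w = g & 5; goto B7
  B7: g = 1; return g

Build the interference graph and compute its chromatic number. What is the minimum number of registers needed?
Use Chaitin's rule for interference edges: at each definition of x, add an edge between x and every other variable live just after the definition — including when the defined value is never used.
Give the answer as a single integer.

Block summaries:
  B0: def={g,w} ue=∅
  B1: def={g,z} ue=∅
  B2: def={g,z} ue=∅
  B3: def={k} ue={w}
  B4: def={g,k} ue=∅
  B5: def={g} ue={w}
  B6: def={g,w} ue={w}
  B7: def={g} ue=∅

Live sets:
  B0 li=∅ lo={w}
  B1 li={w} lo={w}
  B2 li=∅ lo=∅
  B3 li={w} lo={w}
  B4 li={w} lo={w}
  B5 li={w} lo=∅
  B6 li={w} lo=∅
  B7 li=∅ lo=∅

Conflict graph:
  g: {k,w,z}
  k: {g,w}
  w: {g,k,z}
  z: {g,w}

Chromatic number:
  clique {g,k,w} ⇒ need ≥ 3
  3-colouring: c0={g}  c1={w}  c2={k,z}
  χ = 3

Answer: 3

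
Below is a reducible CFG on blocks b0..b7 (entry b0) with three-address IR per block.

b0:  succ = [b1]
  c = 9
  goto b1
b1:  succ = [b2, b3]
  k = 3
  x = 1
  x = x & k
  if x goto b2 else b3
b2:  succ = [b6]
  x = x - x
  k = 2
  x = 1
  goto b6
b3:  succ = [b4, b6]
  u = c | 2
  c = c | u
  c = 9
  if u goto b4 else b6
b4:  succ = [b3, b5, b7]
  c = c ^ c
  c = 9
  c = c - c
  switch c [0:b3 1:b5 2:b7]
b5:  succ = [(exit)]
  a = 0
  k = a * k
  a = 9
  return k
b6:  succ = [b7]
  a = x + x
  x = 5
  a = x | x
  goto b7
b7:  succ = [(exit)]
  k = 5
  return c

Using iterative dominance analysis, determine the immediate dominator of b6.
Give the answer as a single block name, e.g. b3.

Answer: b1

Derivation:
idom tree: b1←b0 b2←b1 b3←b1 b4←b3 b5←b4 b6←b1 b7←b1
Dom∩ at merges:
  b3: preds {b1,b4}: {b0,b1} ∩ {b0,b1,b3,b4} = {b0,b1}; idom=b1
  b6: preds {b2,b3}: {b0,b1,b2} ∩ {b0,b1,b3} = {b0,b1}; idom=b1
  b7: preds {b4,b6}: {b0,b1,b3,b4} ∩ {b0,b1,b6} = {b0,b1}; idom=b1

idom(b6) = b1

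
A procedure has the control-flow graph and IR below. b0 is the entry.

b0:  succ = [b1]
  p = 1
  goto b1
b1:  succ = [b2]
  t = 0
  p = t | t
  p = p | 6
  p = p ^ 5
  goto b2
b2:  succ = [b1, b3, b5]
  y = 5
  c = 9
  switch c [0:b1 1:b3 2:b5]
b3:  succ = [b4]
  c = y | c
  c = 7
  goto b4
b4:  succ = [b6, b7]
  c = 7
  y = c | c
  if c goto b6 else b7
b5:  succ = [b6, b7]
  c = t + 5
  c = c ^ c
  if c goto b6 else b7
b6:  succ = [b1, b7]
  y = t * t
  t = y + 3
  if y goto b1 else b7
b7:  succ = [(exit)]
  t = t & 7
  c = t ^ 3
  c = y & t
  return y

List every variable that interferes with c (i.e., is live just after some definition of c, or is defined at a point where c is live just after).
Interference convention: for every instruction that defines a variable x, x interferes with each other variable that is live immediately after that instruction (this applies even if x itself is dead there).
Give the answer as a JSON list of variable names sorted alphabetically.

Per-block:
  b0: {p} / ∅
  b1: {p,t} / ∅
  b2: {c,y} / ∅
  b3: {c} / {c,y}
  b4: {c,y} / ∅
  b5: {c} / {t}
  b6: {t,y} / {t}
  b7: {c,t} / {t,y}

Liveness:
  live b0: ∅→∅
  live b1: ∅→{t}
  live b2: {t}→{c,t,y}
  live b3: {c,t,y}→{t}
  live b4: {t}→{t,y}
  live b5: {t,y}→{t,y}
  live b6: {t}→{t,y}
  live b7: {t,y}→∅

Conflict graph:
  c: {t,y}
  p: {t}
  t: {c,p,y}
  y: {c,t}

N(c) = ["t", "y"]

Answer: ["t", "y"]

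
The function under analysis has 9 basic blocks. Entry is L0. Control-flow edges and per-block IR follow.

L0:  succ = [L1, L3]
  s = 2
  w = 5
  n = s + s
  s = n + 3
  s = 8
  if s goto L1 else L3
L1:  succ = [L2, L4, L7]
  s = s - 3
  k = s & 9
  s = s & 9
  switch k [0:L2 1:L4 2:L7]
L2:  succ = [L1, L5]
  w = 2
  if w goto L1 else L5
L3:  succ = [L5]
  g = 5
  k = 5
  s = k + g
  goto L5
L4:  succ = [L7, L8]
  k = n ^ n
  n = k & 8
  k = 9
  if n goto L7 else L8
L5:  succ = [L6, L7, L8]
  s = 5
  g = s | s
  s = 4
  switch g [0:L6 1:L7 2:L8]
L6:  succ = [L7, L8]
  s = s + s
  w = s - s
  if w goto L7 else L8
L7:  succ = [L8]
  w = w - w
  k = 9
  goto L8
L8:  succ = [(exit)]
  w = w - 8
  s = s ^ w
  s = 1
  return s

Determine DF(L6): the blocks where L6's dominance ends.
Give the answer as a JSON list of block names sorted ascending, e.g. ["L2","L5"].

Answer: ["L7", "L8"]

Working:
idom tree: L1←L0 L2←L1 L3←L0 L4←L1 L5←L0 L6←L5 L7←L0 L8←L0
Dom∩ at merges:
  L1: preds {L0,L2}: {L0} ∩ {L0,L1,L2} = {L0}; idom=L0
  L5: preds {L2,L3}: {L0,L1,L2} ∩ {L0,L3} = {L0}; idom=L0
  L7: preds {L1,L4,L5,L6}: {L0,L1} ∩ {L0,L1,L4} ∩ {L0,L5} ∩ {L0,L5,L6} = {L0}; idom=L0
  L8: preds {L4,L5,L6,L7}: {L0,L1,L4} ∩ {L0,L5} ∩ {L0,L5,L6} ∩ {L0,L7} = {L0}; idom=L0

DF walk-up:
  join L1 pred L0: · stop@L0
  join L1 pred L2: L2→L1 stop@L0
  join L5 pred L2: L2→L1 stop@L0
  join L5 pred L3: L3 stop@L0
  join L7 pred L1: L1 stop@L0
  join L7 pred L4: L4→L1 stop@L0
  join L7 pred L5: L5 stop@L0
  join L7 pred L6: L6→L5 stop@L0
  join L8 pred L4: L4→L1 stop@L0
  join L8 pred L5: L5 stop@L0
  join L8 pred L6: L6→L5 stop@L0
  join L8 pred L7: L7 stop@L0
  L0 → ∅
  L1 → {L1,L5,L7,L8}
  L2 → {L1,L5}
  L3 → {L5}
  L4 → {L7,L8}
  L5 → {L7,L8}
  L6 → {L7,L8}
  L7 → {L8}
  L8 → ∅

DF(L6) = ["L7", "L8"]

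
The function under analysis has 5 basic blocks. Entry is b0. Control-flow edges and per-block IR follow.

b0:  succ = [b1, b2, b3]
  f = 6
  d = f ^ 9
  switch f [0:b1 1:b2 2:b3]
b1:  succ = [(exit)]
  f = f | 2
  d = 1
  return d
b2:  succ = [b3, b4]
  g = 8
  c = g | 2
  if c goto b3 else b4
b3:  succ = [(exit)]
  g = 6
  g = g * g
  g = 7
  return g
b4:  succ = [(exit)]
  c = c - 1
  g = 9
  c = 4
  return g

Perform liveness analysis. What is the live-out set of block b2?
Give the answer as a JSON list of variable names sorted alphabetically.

Answer: ["c"]

Analysis:
Block summaries:
  b0: def={d,f} ue=∅
  b1: def={d,f} ue={f}
  b2: def={c,g} ue=∅
  b3: def={g} ue=∅
  b4: def={c,g} ue={c}

Backward fixpoint:
  b0 li=∅ lo={f}
  b1 li={f} lo=∅
  b2 li=∅ lo={c}
  b3 li=∅ lo=∅
  b4 li={c} lo=∅

live-out(b2) = ["c"]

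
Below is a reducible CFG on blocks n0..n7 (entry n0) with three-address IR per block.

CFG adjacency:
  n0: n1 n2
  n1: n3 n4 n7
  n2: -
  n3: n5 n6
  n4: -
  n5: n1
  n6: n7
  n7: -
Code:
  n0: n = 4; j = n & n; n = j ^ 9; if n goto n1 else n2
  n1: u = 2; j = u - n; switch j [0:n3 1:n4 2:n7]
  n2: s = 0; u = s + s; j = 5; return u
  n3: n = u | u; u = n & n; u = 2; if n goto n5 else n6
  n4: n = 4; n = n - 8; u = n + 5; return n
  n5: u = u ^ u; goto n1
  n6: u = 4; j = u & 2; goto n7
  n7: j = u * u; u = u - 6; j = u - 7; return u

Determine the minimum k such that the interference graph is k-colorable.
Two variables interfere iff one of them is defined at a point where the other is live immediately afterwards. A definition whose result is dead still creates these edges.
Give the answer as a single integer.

Answer: 2

Working:
Per-block:
  n0: {j,n} / ∅
  n1: {j,u} / {n}
  n2: {j,s,u} / ∅
  n3: {n,u} / {u}
  n4: {n,u} / ∅
  n5: {u} / {u}
  n6: {j,u} / ∅
  n7: {j,u} / {u}

Backward fixpoint:
  n0: in=∅ out={n}
  n1: in={n} out={u}
  n2: in=∅ out=∅
  n3: in={u} out={n,u}
  n4: in=∅ out=∅
  n5: in={n,u} out={n}
  n6: in=∅ out={u}
  n7: in={u} out=∅

Interfere edges:
  j — {u}
  n — {u}
  s — ∅
  u — {j,n}

Registers:
  {j,u} pairwise interfere (2-clique) ⇒ χ ≥ 2
  assign j→c1 n→c1 s→c0 u→c0 — no edge inside a register ⇒ χ ≤ 2
  χ = 2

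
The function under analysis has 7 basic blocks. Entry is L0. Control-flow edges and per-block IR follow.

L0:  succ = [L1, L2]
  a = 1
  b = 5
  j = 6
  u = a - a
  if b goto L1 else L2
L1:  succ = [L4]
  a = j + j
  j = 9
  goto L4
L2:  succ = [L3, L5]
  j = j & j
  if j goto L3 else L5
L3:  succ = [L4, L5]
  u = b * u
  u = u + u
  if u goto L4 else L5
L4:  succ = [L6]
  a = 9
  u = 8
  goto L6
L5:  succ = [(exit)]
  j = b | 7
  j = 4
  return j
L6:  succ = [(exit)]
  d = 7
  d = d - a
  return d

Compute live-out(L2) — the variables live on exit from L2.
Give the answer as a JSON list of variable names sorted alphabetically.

Block summaries:
  L0: def={a,b,j,u} ue=∅
  L1: def={a,j} ue={j}
  L2: def={j} ue={j}
  L3: def={u} ue={b,u}
  L4: def={a,u} ue=∅
  L5: def={j} ue={b}
  L6: def={d} ue={a}

Liveness:
  live L0: ∅→{b,j,u}
  live L1: {j}→∅
  live L2: {b,j,u}→{b,u}
  live L3: {b,u}→{b}
  live L4: ∅→{a}
  live L5: {b}→∅
  live L6: {a}→∅

live-out(L2) = ["b", "u"]

Answer: ["b", "u"]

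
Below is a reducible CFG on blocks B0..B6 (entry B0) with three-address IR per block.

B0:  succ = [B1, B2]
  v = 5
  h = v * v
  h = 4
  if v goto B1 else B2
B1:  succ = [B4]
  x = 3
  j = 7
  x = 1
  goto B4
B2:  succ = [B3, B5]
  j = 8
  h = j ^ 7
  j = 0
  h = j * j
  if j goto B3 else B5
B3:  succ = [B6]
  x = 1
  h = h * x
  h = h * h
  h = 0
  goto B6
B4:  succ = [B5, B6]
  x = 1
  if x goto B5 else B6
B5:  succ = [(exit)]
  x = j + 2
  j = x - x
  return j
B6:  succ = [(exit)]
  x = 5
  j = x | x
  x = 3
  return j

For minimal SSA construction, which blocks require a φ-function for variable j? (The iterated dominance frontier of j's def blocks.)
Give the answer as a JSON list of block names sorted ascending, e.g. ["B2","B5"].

idom tree: B1←B0 B2←B0 B3←B2 B4←B1 B5←B0 B6←B0
Dom at joins:
  B5: preds {B2,B4}: {B0,B2} ∩ {B0,B1,B4} = {B0}; idom=B0
  B6: preds {B3,B4}: {B0,B2,B3} ∩ {B0,B1,B4} = {B0}; idom=B0

Frontier:
  join B5 pred B2: B2 stop@B0
  join B5 pred B4: B4→B1 stop@B0
  join B6 pred B3: B3→B2 stop@B0
  join B6 pred B4: B4→B1 stop@B0
  B0 → ∅
  B1 → {B5,B6}
  B2 → {B5,B6}
  B3 → {B6}
  B4 → {B5,B6}
  B5 → ∅
  B6 → ∅

φ for j: defs {B1,B2,B5,B6}
  DF⁺ = {B5,B6}

Answer: ["B5", "B6"]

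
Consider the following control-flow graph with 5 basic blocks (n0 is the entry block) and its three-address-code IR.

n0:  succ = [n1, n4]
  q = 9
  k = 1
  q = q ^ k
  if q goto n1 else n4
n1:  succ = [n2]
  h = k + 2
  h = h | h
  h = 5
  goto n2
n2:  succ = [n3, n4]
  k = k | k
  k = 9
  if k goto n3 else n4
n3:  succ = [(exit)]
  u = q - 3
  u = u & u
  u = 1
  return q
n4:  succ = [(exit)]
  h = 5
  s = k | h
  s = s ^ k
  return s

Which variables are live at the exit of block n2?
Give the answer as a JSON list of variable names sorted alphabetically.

Block summaries:
  n0: def={k,q} ue=∅
  n1: def={h} ue={k}
  n2: def={k} ue={k}
  n3: def={u} ue={q}
  n4: def={h,s} ue={k}

Backward fixpoint:
  n0: in=∅ out={k,q}
  n1: in={k,q} out={k,q}
  n2: in={k,q} out={k,q}
  n3: in={q} out=∅
  n4: in={k} out=∅

live-out(n2) = ["k", "q"]

Answer: ["k", "q"]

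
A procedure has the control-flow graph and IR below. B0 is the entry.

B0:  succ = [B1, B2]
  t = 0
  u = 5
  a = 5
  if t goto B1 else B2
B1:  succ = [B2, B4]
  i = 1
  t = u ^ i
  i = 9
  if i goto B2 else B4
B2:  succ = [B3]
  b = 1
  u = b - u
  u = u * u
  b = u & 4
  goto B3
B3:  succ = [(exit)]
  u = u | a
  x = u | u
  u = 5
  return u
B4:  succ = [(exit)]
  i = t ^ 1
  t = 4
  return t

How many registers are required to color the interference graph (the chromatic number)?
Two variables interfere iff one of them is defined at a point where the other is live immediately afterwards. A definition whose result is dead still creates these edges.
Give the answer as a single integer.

Answer: 4

Derivation:
def/use:
  B0 def {a,t,u} use ∅
  B1 def {i,t} use {u}
  B2 def {b,u} use {u}
  B3 def {u,x} use {a,u}
  B4 def {i,t} use {t}

Live sets:
  B0: in=∅ out={a,u}
  B1: in={a,u} out={a,t,u}
  B2: in={a,u} out={a,u}
  B3: in={a,u} out=∅
  B4: in={t} out=∅

Conflict graph:
  a — {b,i,t,u}
  b — {a,u}
  i — {a,t,u}
  t — {a,i,u}
  u — {a,b,i,t}
  x — ∅

Chromatic number:
  lower bound: {a,i,t,u} mutually conflict ⇒ χ ≥ 4
  assign a→c0 b→c2 i→c2 t→c3 u→c1 x→c0 — no edge inside a register ⇒ χ ≤ 4
  χ = 4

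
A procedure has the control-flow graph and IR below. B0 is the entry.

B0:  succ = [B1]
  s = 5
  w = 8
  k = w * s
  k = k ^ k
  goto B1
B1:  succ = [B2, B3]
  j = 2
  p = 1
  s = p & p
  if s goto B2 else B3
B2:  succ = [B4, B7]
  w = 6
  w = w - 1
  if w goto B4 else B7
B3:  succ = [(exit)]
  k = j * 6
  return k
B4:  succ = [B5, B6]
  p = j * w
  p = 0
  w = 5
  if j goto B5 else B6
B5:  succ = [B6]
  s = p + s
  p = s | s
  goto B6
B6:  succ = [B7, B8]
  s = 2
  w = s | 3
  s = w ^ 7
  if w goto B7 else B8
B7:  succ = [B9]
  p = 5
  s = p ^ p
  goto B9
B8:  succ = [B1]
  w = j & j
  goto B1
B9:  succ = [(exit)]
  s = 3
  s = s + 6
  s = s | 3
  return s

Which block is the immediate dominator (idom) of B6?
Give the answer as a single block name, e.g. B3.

idom tree: B1←B0 B2←B1 B3←B1 B4←B2 B5←B4 B6←B4 B7←B2 B8←B6 B9←B7
Join-block Dom:
  B1: preds {B0,B8}: {B0} ∩ {B0,B1,B2,B4,B6,B8} = {B0}; idom=B0
  B6: preds {B4,B5}: {B0,B1,B2,B4} ∩ {B0,B1,B2,B4,B5} = {B0,B1,B2,B4}; idom=B4
  B7: preds {B2,B6}: {B0,B1,B2} ∩ {B0,B1,B2,B4,B6} = {B0,B1,B2}; idom=B2

idom(B6) = B4

Answer: B4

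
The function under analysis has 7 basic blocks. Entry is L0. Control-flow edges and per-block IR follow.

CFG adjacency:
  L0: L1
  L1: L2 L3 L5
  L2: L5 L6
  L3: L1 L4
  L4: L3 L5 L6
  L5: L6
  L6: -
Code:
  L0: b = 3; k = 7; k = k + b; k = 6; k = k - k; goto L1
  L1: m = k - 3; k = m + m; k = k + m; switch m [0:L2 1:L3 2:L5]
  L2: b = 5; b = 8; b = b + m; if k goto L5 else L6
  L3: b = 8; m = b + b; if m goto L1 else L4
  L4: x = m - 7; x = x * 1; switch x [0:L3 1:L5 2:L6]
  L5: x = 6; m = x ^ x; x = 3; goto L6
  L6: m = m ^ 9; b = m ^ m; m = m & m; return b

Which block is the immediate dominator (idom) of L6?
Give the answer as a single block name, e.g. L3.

Answer: L1

Working:
idom tree: L1←L0 L2←L1 L3←L1 L4←L3 L5←L1 L6←L1
Join-block Dom:
  L1: preds {L0,L3}: {L0} ∩ {L0,L1,L3} = {L0}; idom=L0
  L3: preds {L1,L4}: {L0,L1} ∩ {L0,L1,L3,L4} = {L0,L1}; idom=L1
  L5: preds {L1,L2,L4}: {L0,L1} ∩ {L0,L1,L2} ∩ {L0,L1,L3,L4} = {L0,L1}; idom=L1
  L6: preds {L2,L4,L5}: {L0,L1,L2} ∩ {L0,L1,L3,L4} ∩ {L0,L1,L5} = {L0,L1}; idom=L1

idom(L6) = L1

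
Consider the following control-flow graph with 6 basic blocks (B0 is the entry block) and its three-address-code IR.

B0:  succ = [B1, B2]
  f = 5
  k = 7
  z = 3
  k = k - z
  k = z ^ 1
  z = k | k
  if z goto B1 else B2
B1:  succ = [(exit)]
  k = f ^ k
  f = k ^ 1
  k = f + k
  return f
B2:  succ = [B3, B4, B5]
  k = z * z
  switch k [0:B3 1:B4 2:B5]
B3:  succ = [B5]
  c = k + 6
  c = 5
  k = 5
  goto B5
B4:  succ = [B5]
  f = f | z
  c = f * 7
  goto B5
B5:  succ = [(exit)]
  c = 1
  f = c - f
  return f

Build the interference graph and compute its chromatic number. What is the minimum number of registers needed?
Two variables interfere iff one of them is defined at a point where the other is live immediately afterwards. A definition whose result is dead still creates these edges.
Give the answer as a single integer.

Per-block:
  B0: def={f,k,z} ue=∅
  B1: def={f,k} ue={f,k}
  B2: def={k} ue={z}
  B3: def={c,k} ue={k}
  B4: def={c,f} ue={f,z}
  B5: def={c,f} ue={f}

Liveness:
  B0 li=∅ lo={f,k,z}
  B1 li={f,k} lo=∅
  B2 li={f,z} lo={f,k,z}
  B3 li={f,k} lo={f}
  B4 li={f,z} lo={f}
  B5 li={f} lo=∅

Interfere edges:
  c↔{f}
  f↔{c,k,z}
  k↔{f,z}
  z↔{f,k}

Colouring:
  {f,k,z} pairwise interfere (3-clique) ⇒ χ ≥ 3
  assign c→r1 f→r0 k→r1 z→r2 — no edge inside a register ⇒ χ ≤ 3
  χ = 3

Answer: 3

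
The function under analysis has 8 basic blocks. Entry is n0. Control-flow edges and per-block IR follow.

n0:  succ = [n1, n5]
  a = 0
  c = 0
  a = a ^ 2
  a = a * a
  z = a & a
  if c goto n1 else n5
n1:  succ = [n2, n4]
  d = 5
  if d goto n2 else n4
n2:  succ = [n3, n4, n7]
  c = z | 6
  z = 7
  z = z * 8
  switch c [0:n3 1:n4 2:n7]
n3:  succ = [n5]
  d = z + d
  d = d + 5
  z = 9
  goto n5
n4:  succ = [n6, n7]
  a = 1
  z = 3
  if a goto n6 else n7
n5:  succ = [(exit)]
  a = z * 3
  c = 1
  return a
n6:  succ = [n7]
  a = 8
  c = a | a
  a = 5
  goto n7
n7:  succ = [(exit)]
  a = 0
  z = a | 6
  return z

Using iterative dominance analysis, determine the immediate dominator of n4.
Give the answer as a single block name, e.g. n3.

Answer: n1

Analysis:
idom tree: n1←n0 n2←n1 n3←n2 n4←n1 n5←n0 n6←n4 n7←n1
Dom at joins:
  n4: preds {n1,n2}: {n0,n1} ∩ {n0,n1,n2} = {n0,n1}; idom=n1
  n5: preds {n0,n3}: {n0} ∩ {n0,n1,n2,n3} = {n0}; idom=n0
  n7: preds {n2,n4,n6}: {n0,n1,n2} ∩ {n0,n1,n4} ∩ {n0,n1,n4,n6} = {n0,n1}; idom=n1

idom(n4) = n1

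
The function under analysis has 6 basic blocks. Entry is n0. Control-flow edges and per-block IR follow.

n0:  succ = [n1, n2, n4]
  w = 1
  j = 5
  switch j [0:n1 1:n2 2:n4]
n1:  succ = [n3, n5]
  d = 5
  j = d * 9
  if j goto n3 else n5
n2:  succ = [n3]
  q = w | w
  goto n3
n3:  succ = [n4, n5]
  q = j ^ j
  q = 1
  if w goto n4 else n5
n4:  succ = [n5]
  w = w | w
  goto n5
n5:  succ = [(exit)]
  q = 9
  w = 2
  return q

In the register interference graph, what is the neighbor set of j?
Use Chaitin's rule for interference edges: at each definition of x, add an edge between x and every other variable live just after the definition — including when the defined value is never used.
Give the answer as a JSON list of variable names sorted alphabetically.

Answer: ["q", "w"]

Working:
def/use:
  n0: def={j,w} ue=∅
  n1: def={d,j} ue=∅
  n2: def={q} ue={w}
  n3: def={q} ue={j,w}
  n4: def={w} ue={w}
  n5: def={q,w} ue=∅

Liveness:
  n0 li=∅ lo={j,w}
  n1 li={w} lo={j,w}
  n2 li={j,w} lo={j,w}
  n3 li={j,w} lo={w}
  n4 li={w} lo=∅
  n5 li=∅ lo=∅

Interfere edges:
  d: {w}
  j: {q,w}
  q: {j,w}
  w: {d,j,q}

N(j) = ["q", "w"]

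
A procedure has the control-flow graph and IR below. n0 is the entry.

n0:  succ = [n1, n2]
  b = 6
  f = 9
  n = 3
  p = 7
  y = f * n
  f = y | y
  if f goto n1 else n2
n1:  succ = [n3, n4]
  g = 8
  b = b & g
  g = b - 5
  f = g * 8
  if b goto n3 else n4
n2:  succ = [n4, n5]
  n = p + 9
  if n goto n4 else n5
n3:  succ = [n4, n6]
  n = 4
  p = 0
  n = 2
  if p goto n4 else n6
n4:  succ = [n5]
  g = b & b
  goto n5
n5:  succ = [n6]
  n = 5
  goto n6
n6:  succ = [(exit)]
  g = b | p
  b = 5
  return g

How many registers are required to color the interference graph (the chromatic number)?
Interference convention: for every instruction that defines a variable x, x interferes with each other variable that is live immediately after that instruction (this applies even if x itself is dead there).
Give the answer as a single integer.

def/use:
  n0: {b,f,n,p,y} / ∅
  n1: {b,f,g} / {b}
  n2: {n} / {p}
  n3: {n,p} / ∅
  n4: {g} / {b}
  n5: {n} / ∅
  n6: {b,g} / {b,p}

Backward fixpoint:
  n0 li=∅ lo={b,p}
  n1 li={b,p} lo={b,p}
  n2 li={b,p} lo={b,p}
  n3 li={b} lo={b,p}
  n4 li={b,p} lo={b,p}
  n5 li={b,p} lo={b,p}
  n6 li={b,p} lo=∅

Interference:
  b: {f,g,n,p,y}
  f: {b,n,p}
  g: {b,p}
  n: {b,f,p}
  p: {b,f,g,n,y}
  y: {b,p}

Registers:
  {b,f,n,p} pairwise interfere (4-clique) ⇒ χ ≥ 4
  assign b→c0 f→c2 g→c2 n→c3 p→c1 y→c2 — no edge inside a register ⇒ χ ≤ 4
  χ = 4

Answer: 4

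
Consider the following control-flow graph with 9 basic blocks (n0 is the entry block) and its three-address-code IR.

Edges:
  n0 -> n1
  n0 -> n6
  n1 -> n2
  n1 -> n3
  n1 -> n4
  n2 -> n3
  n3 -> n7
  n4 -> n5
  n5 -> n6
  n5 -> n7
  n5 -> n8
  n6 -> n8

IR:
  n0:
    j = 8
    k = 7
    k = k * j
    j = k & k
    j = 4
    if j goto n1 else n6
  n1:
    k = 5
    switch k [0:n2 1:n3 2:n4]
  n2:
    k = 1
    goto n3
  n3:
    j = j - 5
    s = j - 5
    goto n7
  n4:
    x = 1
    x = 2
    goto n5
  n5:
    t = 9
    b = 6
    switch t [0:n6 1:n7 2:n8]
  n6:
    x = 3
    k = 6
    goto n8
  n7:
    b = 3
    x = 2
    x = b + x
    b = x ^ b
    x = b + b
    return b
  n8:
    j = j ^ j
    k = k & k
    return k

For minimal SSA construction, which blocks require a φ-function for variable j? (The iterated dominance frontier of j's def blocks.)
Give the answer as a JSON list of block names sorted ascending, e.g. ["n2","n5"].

Answer: ["n7"]

Derivation:
idom tree: n1←n0 n2←n1 n3←n1 n4←n1 n5←n4 n6←n0 n7←n1 n8←n0
Dom at joins:
  n3: preds {n1,n2}: {n0,n1} ∩ {n0,n1,n2} = {n0,n1}; idom=n1
  n6: preds {n0,n5}: {n0} ∩ {n0,n1,n4,n5} = {n0}; idom=n0
  n7: preds {n3,n5}: {n0,n1,n3} ∩ {n0,n1,n4,n5} = {n0,n1}; idom=n1
  n8: preds {n5,n6}: {n0,n1,n4,n5} ∩ {n0,n6} = {n0}; idom=n0

DF derivation:
  n3←n1: walk · to n1
  n3←n2: walk n2 to n1
  n6←n0: walk · to n0
  n6←n5: walk n5→n4→n1 to n0
  n7←n3: walk n3 to n1
  n7←n5: walk n5→n4 to n1
  n8←n5: walk n5→n4→n1 to n0
  n8←n6: walk n6 to n0
  n0: DF=∅
  n1: DF={n6,n8}
  n2: DF={n3}
  n3: DF={n7}
  n4: DF={n6,n7,n8}
  n5: DF={n6,n7,n8}
  n6: DF={n8}
  n7: DF=∅
  n8: DF=∅

φ for j: defs {n0,n3,n8}
  DF⁺ = {n7}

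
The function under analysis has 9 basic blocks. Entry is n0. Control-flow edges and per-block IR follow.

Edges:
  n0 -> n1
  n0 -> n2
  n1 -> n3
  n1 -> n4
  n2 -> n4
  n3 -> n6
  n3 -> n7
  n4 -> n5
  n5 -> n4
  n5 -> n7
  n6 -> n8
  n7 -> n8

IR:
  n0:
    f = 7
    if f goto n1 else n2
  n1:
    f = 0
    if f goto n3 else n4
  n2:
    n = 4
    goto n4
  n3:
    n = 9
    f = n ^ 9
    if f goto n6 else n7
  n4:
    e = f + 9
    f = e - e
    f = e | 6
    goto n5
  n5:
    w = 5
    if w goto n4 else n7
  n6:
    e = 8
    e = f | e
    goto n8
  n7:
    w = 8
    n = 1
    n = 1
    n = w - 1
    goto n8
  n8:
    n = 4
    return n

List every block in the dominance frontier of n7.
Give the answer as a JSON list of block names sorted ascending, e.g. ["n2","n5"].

Answer: ["n8"]

Working:
idom tree: n1←n0 n2←n0 n3←n1 n4←n0 n5←n4 n6←n3 n7←n0 n8←n0
Dom at joins:
  n4: preds {n1,n2,n5}: {n0,n1} ∩ {n0,n2} ∩ {n0,n4,n5} = {n0}; idom=n0
  n7: preds {n3,n5}: {n0,n1,n3} ∩ {n0,n4,n5} = {n0}; idom=n0
  n8: preds {n6,n7}: {n0,n1,n3,n6} ∩ {n0,n7} = {n0}; idom=n0

DF walk-up:
  join n4 pred n1: n1 stop@n0
  join n4 pred n2: n2 stop@n0
  join n4 pred n5: n5→n4 stop@n0
  join n7 pred n3: n3→n1 stop@n0
  join n7 pred n5: n5→n4 stop@n0
  join n8 pred n6: n6→n3→n1 stop@n0
  join n8 pred n7: n7 stop@n0
  n0: DF=∅
  n1: DF={n4,n7,n8}
  n2: DF={n4}
  n3: DF={n7,n8}
  n4: DF={n4,n7}
  n5: DF={n4,n7}
  n6: DF={n8}
  n7: DF={n8}
  n8: DF=∅

DF(n7) = ["n8"]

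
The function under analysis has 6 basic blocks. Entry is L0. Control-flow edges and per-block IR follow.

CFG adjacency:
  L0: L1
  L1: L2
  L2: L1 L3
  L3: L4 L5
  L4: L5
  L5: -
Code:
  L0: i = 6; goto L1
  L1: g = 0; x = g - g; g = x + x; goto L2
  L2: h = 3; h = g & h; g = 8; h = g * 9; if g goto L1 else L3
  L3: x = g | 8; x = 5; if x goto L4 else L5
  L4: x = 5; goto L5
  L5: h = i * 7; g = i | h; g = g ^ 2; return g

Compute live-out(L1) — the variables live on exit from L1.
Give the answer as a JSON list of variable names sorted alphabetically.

Block summaries:
  L0: {i} / ∅
  L1: {g,x} / ∅
  L2: {g,h} / {g}
  L3: {x} / {g}
  L4: {x} / ∅
  L5: {g,h} / {i}

Liveness:
  L0: in=∅ out={i}
  L1: in={i} out={g,i}
  L2: in={g,i} out={g,i}
  L3: in={g,i} out={i}
  L4: in={i} out={i}
  L5: in={i} out=∅

live-out(L1) = ["g", "i"]

Answer: ["g", "i"]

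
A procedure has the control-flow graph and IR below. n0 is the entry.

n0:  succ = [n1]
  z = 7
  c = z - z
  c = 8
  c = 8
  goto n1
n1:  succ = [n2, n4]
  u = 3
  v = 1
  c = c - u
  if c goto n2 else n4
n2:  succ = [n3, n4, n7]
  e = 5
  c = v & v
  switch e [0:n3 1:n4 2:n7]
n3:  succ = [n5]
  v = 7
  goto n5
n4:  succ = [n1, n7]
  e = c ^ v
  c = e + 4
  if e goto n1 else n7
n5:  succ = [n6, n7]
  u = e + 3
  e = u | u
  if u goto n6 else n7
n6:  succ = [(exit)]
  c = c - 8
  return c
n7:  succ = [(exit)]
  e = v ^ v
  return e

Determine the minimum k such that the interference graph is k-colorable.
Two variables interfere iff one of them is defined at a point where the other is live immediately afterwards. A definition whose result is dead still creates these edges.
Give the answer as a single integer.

Answer: 4

Working:
Block summaries:
  n0: {c,z} / ∅
  n1: {c,u,v} / {c}
  n2: {c,e} / {v}
  n3: {v} / ∅
  n4: {c,e} / {c,v}
  n5: {e,u} / {e}
  n6: {c} / {c}
  n7: {e} / {v}

Live sets:
  live n0: ∅→{c}
  live n1: {c}→{c,v}
  live n2: {v}→{c,e,v}
  live n3: {c,e}→{c,e,v}
  live n4: {c,v}→{c,v}
  live n5: {c,e,v}→{c,v}
  live n6: {c}→∅
  live n7: {v}→∅

Interfere edges:
  c↔{e,u,v}
  e↔{c,u,v}
  u↔{c,e,v}
  v↔{c,e,u}
  z↔∅

Colouring:
  {c,e,u,v} pairwise interfere (4-clique) ⇒ χ ≥ 4
  4-colouring: R0={c,z}  R1={e}  R2={u}  R3={v}
  χ = 4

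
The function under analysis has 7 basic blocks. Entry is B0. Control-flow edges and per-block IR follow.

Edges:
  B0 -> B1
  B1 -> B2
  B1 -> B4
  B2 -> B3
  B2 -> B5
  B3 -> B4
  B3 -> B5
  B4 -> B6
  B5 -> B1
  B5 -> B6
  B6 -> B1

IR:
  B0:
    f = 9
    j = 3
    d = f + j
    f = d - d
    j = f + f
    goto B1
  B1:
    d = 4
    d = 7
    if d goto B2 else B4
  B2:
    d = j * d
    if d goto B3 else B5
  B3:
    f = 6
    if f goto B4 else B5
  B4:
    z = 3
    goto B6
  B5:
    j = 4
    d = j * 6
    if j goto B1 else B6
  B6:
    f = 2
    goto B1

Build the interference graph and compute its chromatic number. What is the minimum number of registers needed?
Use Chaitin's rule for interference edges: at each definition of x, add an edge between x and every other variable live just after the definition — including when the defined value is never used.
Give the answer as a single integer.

def/use:
  B0 def {d,f,j} use ∅
  B1 def {d} use ∅
  B2 def {d} use {d,j}
  B3 def {f} use ∅
  B4 def {z} use ∅
  B5 def {d,j} use ∅
  B6 def {f} use ∅

Liveness:
  B0 li=∅ lo={j}
  B1 li={j} lo={d,j}
  B2 li={d,j} lo={j}
  B3 li={j} lo={j}
  B4 li={j} lo={j}
  B5 li=∅ lo={j}
  B6 li={j} lo={j}

Interfere edges:
  d: {j}
  f: {j}
  j: {d,f,z}
  z: {j}

Registers:
  lower bound: {d,j} mutually conflict ⇒ χ ≥ 2
  assign d→r1 f→r1 j→r0 z→r1 — no edge inside a register ⇒ χ ≤ 2
  χ = 2

Answer: 2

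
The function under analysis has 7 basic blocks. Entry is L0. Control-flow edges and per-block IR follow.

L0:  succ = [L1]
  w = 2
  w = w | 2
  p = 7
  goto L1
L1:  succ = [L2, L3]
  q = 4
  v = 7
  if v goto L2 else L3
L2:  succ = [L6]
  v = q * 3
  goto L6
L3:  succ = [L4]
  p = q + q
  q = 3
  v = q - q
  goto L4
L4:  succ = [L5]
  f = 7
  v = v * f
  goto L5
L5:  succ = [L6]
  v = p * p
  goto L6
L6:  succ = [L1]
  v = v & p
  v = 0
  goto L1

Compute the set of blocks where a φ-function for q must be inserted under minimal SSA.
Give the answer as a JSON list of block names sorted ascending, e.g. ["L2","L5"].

Answer: ["L1", "L6"]

Derivation:
idom tree: L1←L0 L2←L1 L3←L1 L4←L3 L5←L4 L6←L1
Dom∩ at merges:
  L1: preds {L0,L6}: {L0} ∩ {L0,L1,L6} = {L0}; idom=L0
  L6: preds {L2,L5}: {L0,L1,L2} ∩ {L0,L1,L3,L4,L5} = {L0,L1}; idom=L1

Frontier:
  join L1 pred L0: · stop@L0
  join L1 pred L6: L6→L1 stop@L0
  join L6 pred L2: L2 stop@L1
  join L6 pred L5: L5→L4→L3 stop@L1
  L0: DF=∅
  L1: DF={L1}
  L2: DF={L6}
  L3: DF={L6}
  L4: DF={L6}
  L5: DF={L6}
  L6: DF={L1}

φ for q: defs {L1,L3}
  DF⁺ = {L1,L6}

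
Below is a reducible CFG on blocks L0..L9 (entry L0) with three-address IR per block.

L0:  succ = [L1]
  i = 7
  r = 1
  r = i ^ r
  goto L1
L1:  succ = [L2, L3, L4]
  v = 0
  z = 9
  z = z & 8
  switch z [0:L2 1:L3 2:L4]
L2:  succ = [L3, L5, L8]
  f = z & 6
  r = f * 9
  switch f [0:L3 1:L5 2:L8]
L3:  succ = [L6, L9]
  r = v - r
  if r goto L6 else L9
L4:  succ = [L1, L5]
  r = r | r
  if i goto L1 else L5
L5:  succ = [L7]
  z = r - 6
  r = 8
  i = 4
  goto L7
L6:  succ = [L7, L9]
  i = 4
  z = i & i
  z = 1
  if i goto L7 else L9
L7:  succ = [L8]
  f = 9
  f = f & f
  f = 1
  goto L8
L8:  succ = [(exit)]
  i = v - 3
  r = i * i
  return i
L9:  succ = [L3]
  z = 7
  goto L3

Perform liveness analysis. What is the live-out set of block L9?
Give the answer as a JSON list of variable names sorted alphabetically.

Block summaries:
  L0 def {i,r} use ∅
  L1 def {v,z} use ∅
  L2 def {f,r} use {z}
  L3 def {r} use {r,v}
  L4 def {r} use {i,r}
  L5 def {i,r,z} use {r}
  L6 def {i,z} use ∅
  L7 def {f} use ∅
  L8 def {i,r} use {v}
  L9 def {z} use ∅

Backward fixpoint:
  L0 li=∅ lo={i,r}
  L1 li={i,r} lo={i,r,v,z}
  L2 li={v,z} lo={r,v}
  L3 li={r,v} lo={r,v}
  L4 li={i,r,v} lo={i,r,v}
  L5 li={r,v} lo={v}
  L6 li={r,v} lo={r,v}
  L7 li={v} lo={v}
  L8 li={v} lo=∅
  L9 li={r,v} lo={r,v}

live-out(L9) = ["r", "v"]

Answer: ["r", "v"]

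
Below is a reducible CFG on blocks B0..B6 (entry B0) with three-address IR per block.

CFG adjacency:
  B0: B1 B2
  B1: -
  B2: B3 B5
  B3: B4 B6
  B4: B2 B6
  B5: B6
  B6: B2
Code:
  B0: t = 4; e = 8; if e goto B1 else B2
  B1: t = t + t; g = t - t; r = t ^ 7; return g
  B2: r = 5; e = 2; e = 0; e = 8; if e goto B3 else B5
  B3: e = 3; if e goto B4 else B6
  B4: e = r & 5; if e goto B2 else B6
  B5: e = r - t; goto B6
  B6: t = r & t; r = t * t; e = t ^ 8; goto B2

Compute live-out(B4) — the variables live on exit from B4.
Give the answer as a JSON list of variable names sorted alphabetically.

Answer: ["r", "t"]

Working:
Block summaries:
  B0: {e,t} / ∅
  B1: {g,r,t} / {t}
  B2: {e,r} / ∅
  B3: {e} / ∅
  B4: {e} / {r}
  B5: {e} / {r,t}
  B6: {e,r,t} / {r,t}

Live sets:
  live B0: ∅→{t}
  live B1: {t}→∅
  live B2: {t}→{r,t}
  live B3: {r,t}→{r,t}
  live B4: {r,t}→{r,t}
  live B5: {r,t}→{r,t}
  live B6: {r,t}→{t}

live-out(B4) = ["r", "t"]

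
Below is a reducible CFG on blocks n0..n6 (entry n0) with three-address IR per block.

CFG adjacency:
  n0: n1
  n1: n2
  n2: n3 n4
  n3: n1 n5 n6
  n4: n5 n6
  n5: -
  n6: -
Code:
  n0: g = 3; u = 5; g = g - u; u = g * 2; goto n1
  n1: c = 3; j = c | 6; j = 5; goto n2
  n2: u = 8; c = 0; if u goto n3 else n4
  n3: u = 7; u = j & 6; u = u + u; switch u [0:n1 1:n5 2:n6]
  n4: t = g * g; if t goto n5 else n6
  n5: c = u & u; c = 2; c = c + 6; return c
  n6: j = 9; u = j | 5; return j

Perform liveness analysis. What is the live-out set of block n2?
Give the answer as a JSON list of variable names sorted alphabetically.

Answer: ["g", "j", "u"]

Derivation:
def/use:
  n0: def={g,u} ue=∅
  n1: def={c,j} ue=∅
  n2: def={c,u} ue=∅
  n3: def={u} ue={j}
  n4: def={t} ue={g}
  n5: def={c} ue={u}
  n6: def={j,u} ue=∅

Backward fixpoint:
  live n0: ∅→{g}
  live n1: {g}→{g,j}
  live n2: {g,j}→{g,j,u}
  live n3: {g,j}→{g,u}
  live n4: {g,u}→{u}
  live n5: {u}→∅
  live n6: ∅→∅

live-out(n2) = ["g", "j", "u"]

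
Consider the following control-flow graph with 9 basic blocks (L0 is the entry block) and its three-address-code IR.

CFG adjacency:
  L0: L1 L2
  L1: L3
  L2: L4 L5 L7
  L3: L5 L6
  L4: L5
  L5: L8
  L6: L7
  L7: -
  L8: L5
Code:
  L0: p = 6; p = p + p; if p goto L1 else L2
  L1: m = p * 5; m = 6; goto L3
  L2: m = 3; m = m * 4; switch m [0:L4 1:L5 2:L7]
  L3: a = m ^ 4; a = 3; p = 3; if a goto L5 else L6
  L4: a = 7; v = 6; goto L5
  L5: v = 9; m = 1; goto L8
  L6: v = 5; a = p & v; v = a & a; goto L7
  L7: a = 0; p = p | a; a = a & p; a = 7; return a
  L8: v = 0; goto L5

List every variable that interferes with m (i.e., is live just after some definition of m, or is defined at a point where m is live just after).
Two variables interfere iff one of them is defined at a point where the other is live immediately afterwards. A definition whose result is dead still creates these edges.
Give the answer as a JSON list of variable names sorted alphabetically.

Per-block:
  L0 def {p} use ∅
  L1 def {m} use {p}
  L2 def {m} use ∅
  L3 def {a,p} use {m}
  L4 def {a,v} use ∅
  L5 def {m,v} use ∅
  L6 def {a,v} use {p}
  L7 def {a,p} use {p}
  L8 def {v} use ∅

Liveness:
  L0: in=∅ out={p}
  L1: in={p} out={m}
  L2: in={p} out={p}
  L3: in={m} out={p}
  L4: in=∅ out=∅
  L5: in=∅ out=∅
  L6: in={p} out={p}
  L7: in={p} out=∅
  L8: in=∅ out=∅

Interfere edges:
  a — {p}
  m — {p}
  p — {a,m,v}
  v — {p}

N(m) = ["p"]

Answer: ["p"]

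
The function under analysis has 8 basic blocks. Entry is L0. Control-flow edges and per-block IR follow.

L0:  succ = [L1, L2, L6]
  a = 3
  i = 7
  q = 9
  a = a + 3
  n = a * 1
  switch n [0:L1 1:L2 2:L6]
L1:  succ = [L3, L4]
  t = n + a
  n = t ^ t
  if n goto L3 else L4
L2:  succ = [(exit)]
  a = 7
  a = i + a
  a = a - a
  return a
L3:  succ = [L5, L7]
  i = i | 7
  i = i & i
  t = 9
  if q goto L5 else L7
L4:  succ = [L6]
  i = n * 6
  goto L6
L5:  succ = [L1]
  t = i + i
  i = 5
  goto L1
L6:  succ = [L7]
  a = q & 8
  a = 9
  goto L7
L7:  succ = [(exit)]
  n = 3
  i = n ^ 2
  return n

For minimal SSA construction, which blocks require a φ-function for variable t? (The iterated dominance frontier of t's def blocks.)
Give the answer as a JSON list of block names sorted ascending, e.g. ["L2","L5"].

Answer: ["L1", "L6", "L7"]

Analysis:
idom tree: L1←L0 L2←L0 L3←L1 L4←L1 L5←L3 L6←L0 L7←L0
Dom∩ at merges:
  L1: preds {L0,L5}: {L0} ∩ {L0,L1,L3,L5} = {L0}; idom=L0
  L6: preds {L0,L4}: {L0} ∩ {L0,L1,L4} = {L0}; idom=L0
  L7: preds {L3,L6}: {L0,L1,L3} ∩ {L0,L6} = {L0}; idom=L0

DF derivation:
  join L1 pred L0: · stop@L0
  join L1 pred L5: L5→L3→L1 stop@L0
  join L6 pred L0: · stop@L0
  join L6 pred L4: L4→L1 stop@L0
  join L7 pred L3: L3→L1 stop@L0
  join L7 pred L6: L6 stop@L0
  L0: DF=∅
  L1: DF={L1,L6,L7}
  L2: DF=∅
  L3: DF={L1,L7}
  L4: DF={L6}
  L5: DF={L1}
  L6: DF={L7}
  L7: DF=∅

φ for t: defs {L1,L3,L5}
  DF⁺ = {L1,L6,L7}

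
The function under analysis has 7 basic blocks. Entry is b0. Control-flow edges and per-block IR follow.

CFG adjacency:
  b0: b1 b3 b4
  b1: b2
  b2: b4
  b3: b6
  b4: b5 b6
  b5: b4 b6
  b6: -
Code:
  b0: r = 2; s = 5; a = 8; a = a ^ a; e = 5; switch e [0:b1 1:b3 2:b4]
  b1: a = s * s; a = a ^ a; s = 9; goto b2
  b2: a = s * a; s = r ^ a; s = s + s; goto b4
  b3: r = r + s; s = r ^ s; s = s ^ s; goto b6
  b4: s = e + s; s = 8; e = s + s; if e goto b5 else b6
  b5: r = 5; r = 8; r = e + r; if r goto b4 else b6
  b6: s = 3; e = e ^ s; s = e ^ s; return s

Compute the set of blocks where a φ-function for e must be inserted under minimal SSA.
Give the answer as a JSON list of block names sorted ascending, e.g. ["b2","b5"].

idom tree: b1←b0 b2←b1 b3←b0 b4←b0 b5←b4 b6←b0
Join-block Dom:
  b4: preds {b0,b2,b5}: {b0} ∩ {b0,b1,b2} ∩ {b0,b4,b5} = {b0}; idom=b0
  b6: preds {b3,b4,b5}: {b0,b3} ∩ {b0,b4} ∩ {b0,b4,b5} = {b0}; idom=b0

DF walk-up:
  b4←b0: walk · to b0
  b4←b2: walk b2→b1 to b0
  b4←b5: walk b5→b4 to b0
  b6←b3: walk b3 to b0
  b6←b4: walk b4 to b0
  b6←b5: walk b5→b4 to b0
  b0: DF=∅
  b1: DF={b4}
  b2: DF={b4}
  b3: DF={b6}
  b4: DF={b4,b6}
  b5: DF={b4,b6}
  b6: DF=∅

φ for e: defs {b0,b4,b6}
  DF⁺ = {b4,b6}

Answer: ["b4", "b6"]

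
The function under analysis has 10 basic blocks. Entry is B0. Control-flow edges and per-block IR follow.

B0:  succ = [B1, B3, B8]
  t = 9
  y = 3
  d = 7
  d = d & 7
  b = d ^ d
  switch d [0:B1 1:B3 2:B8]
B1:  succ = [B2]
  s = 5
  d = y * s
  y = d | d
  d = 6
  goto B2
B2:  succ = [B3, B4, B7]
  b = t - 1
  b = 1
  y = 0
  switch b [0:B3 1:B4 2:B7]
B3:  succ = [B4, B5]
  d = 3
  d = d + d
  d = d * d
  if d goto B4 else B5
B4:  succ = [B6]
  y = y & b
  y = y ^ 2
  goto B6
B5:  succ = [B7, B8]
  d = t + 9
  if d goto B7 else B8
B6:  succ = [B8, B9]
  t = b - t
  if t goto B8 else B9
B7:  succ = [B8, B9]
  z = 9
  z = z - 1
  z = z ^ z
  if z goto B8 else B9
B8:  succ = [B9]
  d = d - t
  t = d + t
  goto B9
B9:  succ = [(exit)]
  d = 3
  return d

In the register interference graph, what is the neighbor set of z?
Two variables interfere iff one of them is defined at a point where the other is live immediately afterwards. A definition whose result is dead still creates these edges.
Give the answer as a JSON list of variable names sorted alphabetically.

def/use:
  B0: {b,d,t,y} / ∅
  B1: {d,s,y} / {y}
  B2: {b,y} / {t}
  B3: {d} / ∅
  B4: {y} / {b,y}
  B5: {d} / {t}
  B6: {t} / {b,t}
  B7: {z} / ∅
  B8: {d,t} / {d,t}
  B9: {d} / ∅

Live sets:
  live B0: ∅→{b,d,t,y}
  live B1: {t,y}→{d,t}
  live B2: {d,t}→{b,d,t,y}
  live B3: {b,t,y}→{b,d,t,y}
  live B4: {b,d,t,y}→{b,d,t}
  live B5: {t}→{d,t}
  live B6: {b,d,t}→{d,t}
  live B7: {d,t}→{d,t}
  live B8: {d,t}→∅
  live B9: ∅→∅

Interfere edges:
  b — {d,t,y}
  d — {b,t,y,z}
  s — {t,y}
  t — {b,d,s,y,z}
  y — {b,d,s,t}
  z — {d,t}

N(z) = ["d", "t"]

Answer: ["d", "t"]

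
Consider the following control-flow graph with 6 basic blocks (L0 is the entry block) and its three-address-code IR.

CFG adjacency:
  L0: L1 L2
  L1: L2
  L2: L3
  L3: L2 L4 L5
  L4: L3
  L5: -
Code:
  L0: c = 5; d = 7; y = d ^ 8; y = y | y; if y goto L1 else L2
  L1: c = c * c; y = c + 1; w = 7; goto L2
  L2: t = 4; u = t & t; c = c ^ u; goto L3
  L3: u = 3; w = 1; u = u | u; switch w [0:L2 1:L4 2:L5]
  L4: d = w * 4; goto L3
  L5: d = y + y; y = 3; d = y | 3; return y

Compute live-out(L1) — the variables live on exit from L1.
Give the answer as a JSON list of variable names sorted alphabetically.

Block summaries:
  L0: {c,d,y} / ∅
  L1: {c,w,y} / {c}
  L2: {c,t,u} / {c}
  L3: {u,w} / ∅
  L4: {d} / {w}
  L5: {d,y} / {y}

Backward fixpoint:
  live L0: ∅→{c,y}
  live L1: {c}→{c,y}
  live L2: {c,y}→{c,y}
  live L3: {c,y}→{c,w,y}
  live L4: {c,w,y}→{c,y}
  live L5: {y}→∅

live-out(L1) = ["c", "y"]

Answer: ["c", "y"]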